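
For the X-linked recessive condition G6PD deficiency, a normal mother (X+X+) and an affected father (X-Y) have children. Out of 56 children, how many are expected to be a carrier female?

Cross: X+X+ × X-Y
Offspring: 2 X+X-, 2 X+Y
Probability of a carrier female: 2/4 = 1/2
Expected count = 1/2 × 56 = 28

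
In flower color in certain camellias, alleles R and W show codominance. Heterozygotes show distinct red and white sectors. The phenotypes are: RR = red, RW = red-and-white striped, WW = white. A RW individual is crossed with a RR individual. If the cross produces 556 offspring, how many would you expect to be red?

Punnett square for RW × RR:
Offspring genotypes: 2 RR, 2 RW
Phenotype counts: 2 red, 2 red-and-white striped
red: 2 out of 4 → fraction 1/2
Expected count = 1/2 × 556 = 278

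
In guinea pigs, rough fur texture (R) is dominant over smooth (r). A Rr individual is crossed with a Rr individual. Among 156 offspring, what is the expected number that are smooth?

Punnett square for Rr × Rr:
Offspring genotypes: 1 RR, 2 Rr, 1 rr
rough: 3, smooth: 1
smooth: 1 out of 4 → fraction 1/4
Expected count = 1/4 × 156 = 39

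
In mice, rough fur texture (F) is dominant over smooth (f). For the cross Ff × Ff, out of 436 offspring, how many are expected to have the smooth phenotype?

Punnett square for Ff × Ff:
Offspring genotypes: 1 FF, 2 Ff, 1 ff
Total offspring: 4
Count with target: 1
Probability: 1/4
Expected count = 1/4 × 436 = 109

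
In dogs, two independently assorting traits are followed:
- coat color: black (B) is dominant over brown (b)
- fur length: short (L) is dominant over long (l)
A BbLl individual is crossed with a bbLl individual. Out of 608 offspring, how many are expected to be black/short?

Dihybrid cross BbLl × bbLl — consider each gene separately:
coat color: Bb × bb → 2 Bb, 2 bb → 2 B_ : 2 bb (out of 4)
fur length: Ll × Ll → 1 LL, 2 Ll, 1 ll → 3 L_ : 1 ll (out of 4)
Combine (counts out of 4 × 4 = 16): black/short (B_L_) = 2×3 = 6; black/long (B_ll) = 2×1 = 2; brown/short (bbL_) = 2×3 = 6; brown/long (bbll) = 2×1 = 2
Phenotype counts (out of 16): 6 black/short, 2 black/long, 6 brown/short, 2 brown/long
black/short: 6 out of 16 → fraction 3/8
Expected count = 3/8 × 608 = 228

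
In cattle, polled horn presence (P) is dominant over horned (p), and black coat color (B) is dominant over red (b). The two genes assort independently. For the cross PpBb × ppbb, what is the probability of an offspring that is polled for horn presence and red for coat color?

Dihybrid cross PpBb × ppbb — consider each gene separately:
horn presence: Pp × pp → 2 Pp, 2 pp → 2 P_ : 2 pp (out of 4)
coat color: Bb × bb → 2 Bb, 2 bb → 2 B_ : 2 bb (out of 4)
Looking for: polled (P_) and red (bb)
P(polled) = 2/4, P(red) = 2/4
P(both) = 2/4 × 2/4 = 4/16 = 1/4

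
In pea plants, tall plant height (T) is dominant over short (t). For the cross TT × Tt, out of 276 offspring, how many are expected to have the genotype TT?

Punnett square for TT × Tt:
Offspring genotypes: 2 TT, 2 Tt
Total offspring: 4
Count with target: 2
Probability: 2/4 = 1/2
Expected count = 1/2 × 276 = 138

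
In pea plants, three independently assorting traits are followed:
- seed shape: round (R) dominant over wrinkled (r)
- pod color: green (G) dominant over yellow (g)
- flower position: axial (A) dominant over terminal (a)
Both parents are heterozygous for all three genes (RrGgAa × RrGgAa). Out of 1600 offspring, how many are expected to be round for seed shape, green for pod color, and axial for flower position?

Trihybrid cross: RrGgAa × RrGgAa
Each trait segregates independently with a 3:1 phenotypic ratio, so each gene contributes 3/4 (dominant) or 1/4 (recessive).
Target: round (seed shape), green (pod color), axial (flower position)
Probability = product of independent per-trait probabilities
= 3/4 × 3/4 × 3/4 = 27/64
Expected count = 27/64 × 1600 = 675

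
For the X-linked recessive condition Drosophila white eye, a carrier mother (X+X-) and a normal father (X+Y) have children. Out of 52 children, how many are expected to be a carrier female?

Cross: X+X- × X+Y
Offspring: 1 X+X+, 1 X+Y, 1 X+X-, 1 X-Y
Probability of a carrier female: 1/4
Expected count = 1/4 × 52 = 13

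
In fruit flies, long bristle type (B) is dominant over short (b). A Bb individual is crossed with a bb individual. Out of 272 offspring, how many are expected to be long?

Punnett square for Bb × bb:
Offspring genotypes: 2 Bb, 2 bb
long: 2, short: 2
long: 2 out of 4 → fraction 1/2
Expected count = 1/2 × 272 = 136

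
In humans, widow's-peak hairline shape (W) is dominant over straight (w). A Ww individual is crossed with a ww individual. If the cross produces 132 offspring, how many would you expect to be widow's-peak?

Punnett square for Ww × ww:
Offspring genotypes: 2 Ww, 2 ww
widow's-peak: 2, straight: 2
widow's-peak: 2 out of 4 → fraction 1/2
Expected count = 1/2 × 132 = 66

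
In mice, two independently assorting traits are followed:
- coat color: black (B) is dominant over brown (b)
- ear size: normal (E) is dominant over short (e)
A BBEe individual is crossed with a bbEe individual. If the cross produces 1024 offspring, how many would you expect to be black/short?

Dihybrid cross BBEe × bbEe — consider each gene separately:
coat color: BB × bb → 4 Bb → 4 B_ (out of 4)
ear size: Ee × Ee → 1 EE, 2 Ee, 1 ee → 3 E_ : 1 ee (out of 4)
Combine (counts out of 4 × 4 = 16): black/normal (B_E_) = 4×3 = 12; black/short (B_ee) = 4×1 = 4
Phenotype counts (out of 16): 12 black/normal, 4 black/short
black/short: 4 out of 16 → fraction 1/4
Expected count = 1/4 × 1024 = 256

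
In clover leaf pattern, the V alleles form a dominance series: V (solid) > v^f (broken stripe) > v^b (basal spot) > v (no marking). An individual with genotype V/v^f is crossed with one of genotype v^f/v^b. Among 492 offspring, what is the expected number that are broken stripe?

Cross: V/v^f × v^f/v^b
Allele dominance: V > v^f > v^b > v
Offspring genotypes: 1 V/v^f, 1 V/v^b, 1 v^f/v^f, 1 v^f/v^b
Phenotype counts: 2 solid, 2 broken stripe
broken stripe: 2 out of 4 → fraction 1/2
Expected count = 1/2 × 492 = 246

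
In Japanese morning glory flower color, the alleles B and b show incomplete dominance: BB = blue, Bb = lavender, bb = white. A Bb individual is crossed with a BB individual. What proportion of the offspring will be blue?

Punnett square for Bb × BB:
Offspring genotypes: 2 BB, 2 Bb
Phenotype counts: 2 blue, 2 lavender
blue: 2 out of 4
Probability: 2/4 = 1/2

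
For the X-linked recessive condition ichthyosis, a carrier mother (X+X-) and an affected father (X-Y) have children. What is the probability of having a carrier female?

Cross: X+X- × X-Y
Offspring: 1 X+X-, 1 X+Y, 1 X-X-, 1 X-Y
Probability of a carrier female: 1/4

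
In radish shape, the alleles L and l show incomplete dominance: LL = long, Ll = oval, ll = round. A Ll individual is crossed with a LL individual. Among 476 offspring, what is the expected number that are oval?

Punnett square for Ll × LL:
Offspring genotypes: 2 LL, 2 Ll
Phenotype counts: 2 long, 2 oval
oval: 2 out of 4 → fraction 1/2
Expected count = 1/2 × 476 = 238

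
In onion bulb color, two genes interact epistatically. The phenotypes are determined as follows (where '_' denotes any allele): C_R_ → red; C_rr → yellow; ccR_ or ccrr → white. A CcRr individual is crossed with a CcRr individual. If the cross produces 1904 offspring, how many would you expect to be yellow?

Cross: CcRr × CcRr — consider each gene separately:
C gene: Cc × Cc → 1 CC, 2 Cc, 1 cc → 3 C_ : 1 cc (out of 4)
R gene: Rr × Rr → 1 RR, 2 Rr, 1 rr → 3 R_ : 1 rr (out of 4)
Genotype classes (out of 4 × 4 = 16): C_R_ = 3×3 = 9; C_rr = 3×1 = 3; ccR_ = 1×3 = 3; ccrr = 1×1 = 1
Apply the phenotype rules: C_R_ (9) → red; C_rr (3) → yellow; ccR_ (3) + ccrr (1) → white
Phenotype counts (out of 16): 9 red, 3 yellow, 4 white
yellow: 3 out of 16 → fraction 3/16
Expected count = 3/16 × 1904 = 357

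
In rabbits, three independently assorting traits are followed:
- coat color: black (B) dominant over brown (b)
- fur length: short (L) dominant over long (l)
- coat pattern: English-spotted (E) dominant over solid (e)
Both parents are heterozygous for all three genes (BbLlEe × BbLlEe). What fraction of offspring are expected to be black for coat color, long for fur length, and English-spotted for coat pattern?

Trihybrid cross: BbLlEe × BbLlEe
Each trait segregates independently with a 3:1 phenotypic ratio, so each gene contributes 3/4 (dominant) or 1/4 (recessive).
Target: black (coat color), long (fur length), English-spotted (coat pattern)
Probability = product of independent per-trait probabilities
= 3/4 × 1/4 × 3/4 = 9/64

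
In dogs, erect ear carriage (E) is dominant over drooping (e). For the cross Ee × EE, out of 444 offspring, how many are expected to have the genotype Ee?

Punnett square for Ee × EE:
Offspring genotypes: 2 EE, 2 Ee
Total offspring: 4
Count with target: 2
Probability: 2/4 = 1/2
Expected count = 1/2 × 444 = 222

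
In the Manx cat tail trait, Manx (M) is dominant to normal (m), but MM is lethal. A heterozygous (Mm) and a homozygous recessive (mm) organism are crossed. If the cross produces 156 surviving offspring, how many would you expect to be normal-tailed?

Cross: Mm × mm
Punnett square offspring (before lethality): 2 Mm, 2 mm
No MM offspring are produced in this cross.
normal-tailed: 2 out of 4 → fraction 1/2
Expected count = 1/2 × 156 = 78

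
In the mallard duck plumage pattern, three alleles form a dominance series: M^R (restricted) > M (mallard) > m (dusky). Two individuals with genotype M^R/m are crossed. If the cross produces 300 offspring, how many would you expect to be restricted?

Cross: M^R/m × M^R/m
Allele dominance: M^R > M > m
Offspring genotypes: 1 M^R/M^R, 2 M^R/m, 1 m/m
Phenotype counts: 3 restricted, 1 dusky
restricted: 3 out of 4 → fraction 3/4
Expected count = 3/4 × 300 = 225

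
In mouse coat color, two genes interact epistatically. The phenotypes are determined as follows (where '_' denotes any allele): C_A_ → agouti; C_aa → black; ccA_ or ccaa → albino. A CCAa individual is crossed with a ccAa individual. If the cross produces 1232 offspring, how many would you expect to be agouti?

Cross: CCAa × ccAa — consider each gene separately:
C gene: CC × cc → 4 Cc → 4 C_ (out of 4)
A gene: Aa × Aa → 1 AA, 2 Aa, 1 aa → 3 A_ : 1 aa (out of 4)
Genotype classes (out of 4 × 4 = 16): C_A_ = 4×3 = 12; C_aa = 4×1 = 4
Apply the phenotype rules: C_A_ (12) → agouti; C_aa (4) → black
Phenotype counts (out of 16): 12 agouti, 4 black
agouti: 12 out of 16 → fraction 3/4
Expected count = 3/4 × 1232 = 924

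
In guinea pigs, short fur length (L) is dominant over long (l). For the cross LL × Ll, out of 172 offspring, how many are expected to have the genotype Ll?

Punnett square for LL × Ll:
Offspring genotypes: 2 LL, 2 Ll
Total offspring: 4
Count with target: 2
Probability: 2/4 = 1/2
Expected count = 1/2 × 172 = 86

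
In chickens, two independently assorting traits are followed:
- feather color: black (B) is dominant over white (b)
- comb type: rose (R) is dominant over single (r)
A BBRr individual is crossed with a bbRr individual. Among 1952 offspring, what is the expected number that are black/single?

Dihybrid cross BBRr × bbRr — consider each gene separately:
feather color: BB × bb → 4 Bb → 4 B_ (out of 4)
comb type: Rr × Rr → 1 RR, 2 Rr, 1 rr → 3 R_ : 1 rr (out of 4)
Combine (counts out of 4 × 4 = 16): black/rose (B_R_) = 4×3 = 12; black/single (B_rr) = 4×1 = 4
Phenotype counts (out of 16): 12 black/rose, 4 black/single
black/single: 4 out of 16 → fraction 1/4
Expected count = 1/4 × 1952 = 488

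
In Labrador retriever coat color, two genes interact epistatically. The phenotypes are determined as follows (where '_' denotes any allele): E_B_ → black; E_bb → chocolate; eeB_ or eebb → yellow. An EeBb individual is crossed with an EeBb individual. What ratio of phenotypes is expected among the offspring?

Cross: EeBb × EeBb — consider each gene separately:
E gene: Ee × Ee → 1 EE, 2 Ee, 1 ee → 3 E_ : 1 ee (out of 4)
B gene: Bb × Bb → 1 BB, 2 Bb, 1 bb → 3 B_ : 1 bb (out of 4)
Genotype classes (out of 4 × 4 = 16): E_B_ = 3×3 = 9; E_bb = 3×1 = 3; eeB_ = 1×3 = 3; eebb = 1×1 = 1
Apply the phenotype rules: E_B_ (9) → black; E_bb (3) → chocolate; eeB_ (3) + eebb (1) → yellow
Phenotype counts (out of 16): 9 black, 3 chocolate, 4 yellow
Ratio: 9 black : 3 chocolate : 4 yellow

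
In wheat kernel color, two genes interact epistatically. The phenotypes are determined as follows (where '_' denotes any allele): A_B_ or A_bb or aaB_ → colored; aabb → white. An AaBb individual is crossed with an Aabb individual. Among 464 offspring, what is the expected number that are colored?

Cross: AaBb × Aabb — consider each gene separately:
A gene: Aa × Aa → 1 AA, 2 Aa, 1 aa → 3 A_ : 1 aa (out of 4)
B gene: Bb × bb → 2 Bb, 2 bb → 2 B_ : 2 bb (out of 4)
Genotype classes (out of 4 × 4 = 16): A_B_ = 3×2 = 6; A_bb = 3×2 = 6; aaB_ = 1×2 = 2; aabb = 1×2 = 2
Apply the phenotype rules: A_B_ (6) + A_bb (6) + aaB_ (2) → colored; aabb (2) → white
Phenotype counts (out of 16): 14 colored, 2 white
colored: 14 out of 16 → fraction 7/8
Expected count = 7/8 × 464 = 406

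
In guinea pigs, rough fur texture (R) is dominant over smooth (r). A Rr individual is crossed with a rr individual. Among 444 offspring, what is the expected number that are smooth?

Punnett square for Rr × rr:
Offspring genotypes: 2 Rr, 2 rr
rough: 2, smooth: 2
smooth: 2 out of 4 → fraction 1/2
Expected count = 1/2 × 444 = 222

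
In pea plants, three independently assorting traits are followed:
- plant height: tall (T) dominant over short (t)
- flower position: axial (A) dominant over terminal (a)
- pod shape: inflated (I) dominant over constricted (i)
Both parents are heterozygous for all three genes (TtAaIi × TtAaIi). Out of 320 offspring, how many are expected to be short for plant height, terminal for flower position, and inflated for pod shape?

Trihybrid cross: TtAaIi × TtAaIi
Each trait segregates independently with a 3:1 phenotypic ratio, so each gene contributes 3/4 (dominant) or 1/4 (recessive).
Target: short (plant height), terminal (flower position), inflated (pod shape)
Probability = product of independent per-trait probabilities
= 1/4 × 1/4 × 3/4 = 3/64
Expected count = 3/64 × 320 = 15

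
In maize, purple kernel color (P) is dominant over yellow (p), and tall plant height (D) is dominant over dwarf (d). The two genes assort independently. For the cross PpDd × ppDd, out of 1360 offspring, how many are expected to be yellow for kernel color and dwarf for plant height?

Dihybrid cross PpDd × ppDd — consider each gene separately:
kernel color: Pp × pp → 2 Pp, 2 pp → 2 P_ : 2 pp (out of 4)
plant height: Dd × Dd → 1 DD, 2 Dd, 1 dd → 3 D_ : 1 dd (out of 4)
Looking for: yellow (pp) and dwarf (dd)
P(yellow) = 2/4, P(dwarf) = 1/4
P(both) = 2/4 × 1/4 = 2/16 = 1/8
Expected count = 1/8 × 1360 = 170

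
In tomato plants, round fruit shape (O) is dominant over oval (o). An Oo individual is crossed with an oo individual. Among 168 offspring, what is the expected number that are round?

Punnett square for Oo × oo:
Offspring genotypes: 2 Oo, 2 oo
round: 2, oval: 2
round: 2 out of 4 → fraction 1/2
Expected count = 1/2 × 168 = 84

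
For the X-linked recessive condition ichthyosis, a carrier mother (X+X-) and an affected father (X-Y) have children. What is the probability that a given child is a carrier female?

Cross: X+X- × X-Y
Offspring: 1 X+X-, 1 X+Y, 1 X-X-, 1 X-Y
Probability of a carrier female: 1/4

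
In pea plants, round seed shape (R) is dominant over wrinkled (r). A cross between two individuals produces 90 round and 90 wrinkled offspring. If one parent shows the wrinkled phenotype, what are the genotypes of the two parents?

Observed offspring: 90 round, 90 wrinkled
The observed ratio simplifies to 1:1. One parent shows wrinkled, so its genotype must be rr. A 1:1 offspring split requires the other parent to be heterozygous (Rr).
Parent genotypes: rr × Rr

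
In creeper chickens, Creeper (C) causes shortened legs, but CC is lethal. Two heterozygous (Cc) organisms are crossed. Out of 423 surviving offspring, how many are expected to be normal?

Cross: Cc × Cc
Punnett square offspring (before lethality): 1 CC, 2 Cc, 1 cc
The CC genotype is lethal (embryos die); surviving offspring: 2 Cc, 1 cc
normal: 1 out of 3 → fraction 1/3
Expected count = 1/3 × 423 = 141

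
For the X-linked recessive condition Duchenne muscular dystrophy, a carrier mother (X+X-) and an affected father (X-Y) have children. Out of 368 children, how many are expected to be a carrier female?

Cross: X+X- × X-Y
Offspring: 1 X+X-, 1 X+Y, 1 X-X-, 1 X-Y
Probability of a carrier female: 1/4
Expected count = 1/4 × 368 = 92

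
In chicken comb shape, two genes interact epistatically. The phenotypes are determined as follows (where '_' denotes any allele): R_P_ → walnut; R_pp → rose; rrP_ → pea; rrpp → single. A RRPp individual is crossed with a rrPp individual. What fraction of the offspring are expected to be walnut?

Cross: RRPp × rrPp — consider each gene separately:
R gene: RR × rr → 4 Rr → 4 R_ (out of 4)
P gene: Pp × Pp → 1 PP, 2 Pp, 1 pp → 3 P_ : 1 pp (out of 4)
Genotype classes (out of 4 × 4 = 16): R_P_ = 4×3 = 12; R_pp = 4×1 = 4
Apply the phenotype rules: R_P_ (12) → walnut; R_pp (4) → rose
Phenotype counts (out of 16): 12 walnut, 4 rose
walnut: 12 out of 16
Probability: 12/16 = 3/4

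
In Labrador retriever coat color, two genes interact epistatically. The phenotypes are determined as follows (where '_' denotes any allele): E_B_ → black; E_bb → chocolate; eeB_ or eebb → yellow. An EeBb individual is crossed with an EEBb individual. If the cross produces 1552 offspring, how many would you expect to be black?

Cross: EeBb × EEBb — consider each gene separately:
E gene: Ee × EE → 2 EE, 2 Ee → 4 E_ (out of 4)
B gene: Bb × Bb → 1 BB, 2 Bb, 1 bb → 3 B_ : 1 bb (out of 4)
Genotype classes (out of 4 × 4 = 16): E_B_ = 4×3 = 12; E_bb = 4×1 = 4
Apply the phenotype rules: E_B_ (12) → black; E_bb (4) → chocolate
Phenotype counts (out of 16): 12 black, 4 chocolate
black: 12 out of 16 → fraction 3/4
Expected count = 3/4 × 1552 = 1164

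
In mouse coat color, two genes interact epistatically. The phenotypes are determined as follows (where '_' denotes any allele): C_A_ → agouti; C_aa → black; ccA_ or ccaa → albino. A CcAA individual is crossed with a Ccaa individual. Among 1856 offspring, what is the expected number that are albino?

Cross: CcAA × Ccaa — consider each gene separately:
C gene: Cc × Cc → 1 CC, 2 Cc, 1 cc → 3 C_ : 1 cc (out of 4)
A gene: AA × aa → 4 Aa → 4 A_ (out of 4)
Genotype classes (out of 4 × 4 = 16): C_A_ = 3×4 = 12; ccA_ = 1×4 = 4
Apply the phenotype rules: C_A_ (12) → agouti; ccA_ (4) → albino
Phenotype counts (out of 16): 12 agouti, 4 albino
albino: 4 out of 16 → fraction 1/4
Expected count = 1/4 × 1856 = 464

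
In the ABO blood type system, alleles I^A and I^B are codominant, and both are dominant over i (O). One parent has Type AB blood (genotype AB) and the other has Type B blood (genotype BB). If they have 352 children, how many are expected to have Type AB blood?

Cross: AB × BB
Possible offspring genotypes: 2 AB, 2 BB
Blood type counts: 2 Type AB, 2 Type B
Probability of Type AB: 2/4 = 1/2
Expected count = 1/2 × 352 = 176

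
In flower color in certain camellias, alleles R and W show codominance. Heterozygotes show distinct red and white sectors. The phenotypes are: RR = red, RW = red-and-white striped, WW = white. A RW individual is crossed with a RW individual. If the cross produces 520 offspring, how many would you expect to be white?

Punnett square for RW × RW:
Offspring genotypes: 1 RR, 2 RW, 1 WW
Phenotype counts: 1 red, 2 red-and-white striped, 1 white
white: 1 out of 4 → fraction 1/4
Expected count = 1/4 × 520 = 130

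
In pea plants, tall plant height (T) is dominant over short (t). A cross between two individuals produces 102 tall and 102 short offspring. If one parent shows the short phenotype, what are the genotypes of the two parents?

Observed offspring: 102 tall, 102 short
The observed ratio simplifies to 1:1. One parent shows short, so its genotype must be tt. A 1:1 offspring split requires the other parent to be heterozygous (Tt).
Parent genotypes: tt × Tt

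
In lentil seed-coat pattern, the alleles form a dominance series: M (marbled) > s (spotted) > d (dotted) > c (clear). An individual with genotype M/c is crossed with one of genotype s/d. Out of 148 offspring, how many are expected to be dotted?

Cross: M/c × s/d
Allele dominance: M > s > d > c
Offspring genotypes: 1 M/s, 1 M/d, 1 s/c, 1 d/c
Phenotype counts: 2 marbled, 1 spotted, 1 dotted
dotted: 1 out of 4 → fraction 1/4
Expected count = 1/4 × 148 = 37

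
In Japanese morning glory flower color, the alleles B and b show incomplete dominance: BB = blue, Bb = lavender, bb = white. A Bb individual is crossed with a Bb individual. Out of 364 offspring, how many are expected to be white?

Punnett square for Bb × Bb:
Offspring genotypes: 1 BB, 2 Bb, 1 bb
Phenotype counts: 1 blue, 2 lavender, 1 white
white: 1 out of 4 → fraction 1/4
Expected count = 1/4 × 364 = 91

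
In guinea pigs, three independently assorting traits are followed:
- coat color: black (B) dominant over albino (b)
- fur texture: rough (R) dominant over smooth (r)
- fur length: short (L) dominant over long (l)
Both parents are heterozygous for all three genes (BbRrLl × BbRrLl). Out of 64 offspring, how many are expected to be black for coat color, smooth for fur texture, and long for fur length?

Trihybrid cross: BbRrLl × BbRrLl
Each trait segregates independently with a 3:1 phenotypic ratio, so each gene contributes 3/4 (dominant) or 1/4 (recessive).
Target: black (coat color), smooth (fur texture), long (fur length)
Probability = product of independent per-trait probabilities
= 3/4 × 1/4 × 1/4 = 3/64
Expected count = 3/64 × 64 = 3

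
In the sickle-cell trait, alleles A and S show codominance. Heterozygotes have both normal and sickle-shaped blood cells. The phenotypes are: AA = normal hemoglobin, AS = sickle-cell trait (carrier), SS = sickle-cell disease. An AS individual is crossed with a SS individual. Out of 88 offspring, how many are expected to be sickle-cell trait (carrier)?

Punnett square for AS × SS:
Offspring genotypes: 2 AS, 2 SS
Phenotype counts: 2 sickle-cell trait (carrier), 2 sickle-cell disease
sickle-cell trait (carrier): 2 out of 4 → fraction 1/2
Expected count = 1/2 × 88 = 44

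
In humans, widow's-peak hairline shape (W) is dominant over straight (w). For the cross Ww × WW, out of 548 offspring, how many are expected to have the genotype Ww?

Punnett square for Ww × WW:
Offspring genotypes: 2 WW, 2 Ww
Total offspring: 4
Count with target: 2
Probability: 2/4 = 1/2
Expected count = 1/2 × 548 = 274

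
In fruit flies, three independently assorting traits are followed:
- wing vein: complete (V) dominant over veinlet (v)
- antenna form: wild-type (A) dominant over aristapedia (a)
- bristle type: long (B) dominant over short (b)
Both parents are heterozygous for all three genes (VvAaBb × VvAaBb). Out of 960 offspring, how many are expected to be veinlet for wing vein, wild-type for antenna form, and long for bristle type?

Trihybrid cross: VvAaBb × VvAaBb
Each trait segregates independently with a 3:1 phenotypic ratio, so each gene contributes 3/4 (dominant) or 1/4 (recessive).
Target: veinlet (wing vein), wild-type (antenna form), long (bristle type)
Probability = product of independent per-trait probabilities
= 1/4 × 3/4 × 3/4 = 9/64
Expected count = 9/64 × 960 = 135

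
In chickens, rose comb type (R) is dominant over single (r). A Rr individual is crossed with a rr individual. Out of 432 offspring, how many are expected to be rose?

Punnett square for Rr × rr:
Offspring genotypes: 2 Rr, 2 rr
rose: 2, single: 2
rose: 2 out of 4 → fraction 1/2
Expected count = 1/2 × 432 = 216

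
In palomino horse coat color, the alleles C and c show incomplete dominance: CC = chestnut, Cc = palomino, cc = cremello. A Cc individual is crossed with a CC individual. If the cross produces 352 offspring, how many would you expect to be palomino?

Punnett square for Cc × CC:
Offspring genotypes: 2 CC, 2 Cc
Phenotype counts: 2 chestnut, 2 palomino
palomino: 2 out of 4 → fraction 1/2
Expected count = 1/2 × 352 = 176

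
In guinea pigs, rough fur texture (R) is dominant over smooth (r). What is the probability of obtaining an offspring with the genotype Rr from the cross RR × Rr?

Punnett square for RR × Rr:
Offspring genotypes: 2 RR, 2 Rr
Total offspring: 4
Count with target: 2
Probability: 2/4 = 1/2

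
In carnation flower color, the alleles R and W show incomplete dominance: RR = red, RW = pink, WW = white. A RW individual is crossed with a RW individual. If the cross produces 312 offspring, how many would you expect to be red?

Punnett square for RW × RW:
Offspring genotypes: 1 RR, 2 RW, 1 WW
Phenotype counts: 1 red, 2 pink, 1 white
red: 1 out of 4 → fraction 1/4
Expected count = 1/4 × 312 = 78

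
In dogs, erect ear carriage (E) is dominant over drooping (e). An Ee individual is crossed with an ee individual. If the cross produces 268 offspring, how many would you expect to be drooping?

Punnett square for Ee × ee:
Offspring genotypes: 2 Ee, 2 ee
erect: 2, drooping: 2
drooping: 2 out of 4 → fraction 1/2
Expected count = 1/2 × 268 = 134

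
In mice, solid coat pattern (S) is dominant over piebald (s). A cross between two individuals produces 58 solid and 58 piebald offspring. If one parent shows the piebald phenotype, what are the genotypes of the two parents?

Observed offspring: 58 solid, 58 piebald
The observed ratio simplifies to 1:1. One parent shows piebald, so its genotype must be ss. A 1:1 offspring split requires the other parent to be heterozygous (Ss).
Parent genotypes: ss × Ss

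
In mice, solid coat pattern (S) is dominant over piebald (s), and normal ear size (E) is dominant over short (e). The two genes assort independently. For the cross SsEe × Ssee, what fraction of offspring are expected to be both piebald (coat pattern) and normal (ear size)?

Dihybrid cross SsEe × Ssee — consider each gene separately:
coat pattern: Ss × Ss → 1 SS, 2 Ss, 1 ss → 3 S_ : 1 ss (out of 4)
ear size: Ee × ee → 2 Ee, 2 ee → 2 E_ : 2 ee (out of 4)
Looking for: piebald (ss) and normal (E_)
P(piebald) = 1/4, P(normal) = 2/4
P(both) = 1/4 × 2/4 = 2/16 = 1/8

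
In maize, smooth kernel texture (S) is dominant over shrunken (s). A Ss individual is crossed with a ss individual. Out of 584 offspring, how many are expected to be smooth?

Punnett square for Ss × ss:
Offspring genotypes: 2 Ss, 2 ss
smooth: 2, shrunken: 2
smooth: 2 out of 4 → fraction 1/2
Expected count = 1/2 × 584 = 292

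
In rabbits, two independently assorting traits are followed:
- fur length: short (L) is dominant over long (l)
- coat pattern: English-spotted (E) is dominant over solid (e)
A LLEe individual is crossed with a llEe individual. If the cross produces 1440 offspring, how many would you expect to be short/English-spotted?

Dihybrid cross LLEe × llEe — consider each gene separately:
fur length: LL × ll → 4 Ll → 4 L_ (out of 4)
coat pattern: Ee × Ee → 1 EE, 2 Ee, 1 ee → 3 E_ : 1 ee (out of 4)
Combine (counts out of 4 × 4 = 16): short/English-spotted (L_E_) = 4×3 = 12; short/solid (L_ee) = 4×1 = 4
Phenotype counts (out of 16): 12 short/English-spotted, 4 short/solid
short/English-spotted: 12 out of 16 → fraction 3/4
Expected count = 3/4 × 1440 = 1080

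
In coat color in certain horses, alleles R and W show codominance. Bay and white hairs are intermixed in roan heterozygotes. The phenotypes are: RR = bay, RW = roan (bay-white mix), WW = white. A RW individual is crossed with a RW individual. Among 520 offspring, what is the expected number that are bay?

Punnett square for RW × RW:
Offspring genotypes: 1 RR, 2 RW, 1 WW
Phenotype counts: 1 bay, 2 roan (bay-white mix), 1 white
bay: 1 out of 4 → fraction 1/4
Expected count = 1/4 × 520 = 130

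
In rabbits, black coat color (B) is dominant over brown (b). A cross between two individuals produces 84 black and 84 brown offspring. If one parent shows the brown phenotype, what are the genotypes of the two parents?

Observed offspring: 84 black, 84 brown
The observed ratio simplifies to 1:1. One parent shows brown, so its genotype must be bb. A 1:1 offspring split requires the other parent to be heterozygous (Bb).
Parent genotypes: bb × Bb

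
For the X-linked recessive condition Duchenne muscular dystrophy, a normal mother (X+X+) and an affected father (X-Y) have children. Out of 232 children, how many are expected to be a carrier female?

Cross: X+X+ × X-Y
Offspring: 2 X+X-, 2 X+Y
Probability of a carrier female: 2/4 = 1/2
Expected count = 1/2 × 232 = 116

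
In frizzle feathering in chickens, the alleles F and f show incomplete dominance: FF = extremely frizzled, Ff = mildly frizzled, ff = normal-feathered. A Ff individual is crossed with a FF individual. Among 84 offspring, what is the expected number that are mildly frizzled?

Punnett square for Ff × FF:
Offspring genotypes: 2 FF, 2 Ff
Phenotype counts: 2 extremely frizzled, 2 mildly frizzled
mildly frizzled: 2 out of 4 → fraction 1/2
Expected count = 1/2 × 84 = 42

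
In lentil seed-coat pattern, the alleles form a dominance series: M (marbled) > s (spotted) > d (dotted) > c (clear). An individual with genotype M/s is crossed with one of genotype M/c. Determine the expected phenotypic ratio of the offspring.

Cross: M/s × M/c
Allele dominance: M > s > d > c
Offspring genotypes: 1 M/M, 1 M/c, 1 M/s, 1 s/c
Phenotype counts: 3 marbled, 1 spotted
Ratio: 3 marbled : 1 spotted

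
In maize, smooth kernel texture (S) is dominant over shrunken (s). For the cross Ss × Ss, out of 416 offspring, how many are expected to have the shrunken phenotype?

Punnett square for Ss × Ss:
Offspring genotypes: 1 SS, 2 Ss, 1 ss
Total offspring: 4
Count with target: 1
Probability: 1/4
Expected count = 1/4 × 416 = 104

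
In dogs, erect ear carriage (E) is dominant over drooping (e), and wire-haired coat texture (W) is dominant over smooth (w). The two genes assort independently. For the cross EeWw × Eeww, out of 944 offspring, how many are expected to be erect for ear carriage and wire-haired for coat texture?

Dihybrid cross EeWw × Eeww — consider each gene separately:
ear carriage: Ee × Ee → 1 EE, 2 Ee, 1 ee → 3 E_ : 1 ee (out of 4)
coat texture: Ww × ww → 2 Ww, 2 ww → 2 W_ : 2 ww (out of 4)
Looking for: erect (E_) and wire-haired (W_)
P(erect) = 3/4, P(wire-haired) = 2/4
P(both) = 3/4 × 2/4 = 6/16 = 3/8
Expected count = 3/8 × 944 = 354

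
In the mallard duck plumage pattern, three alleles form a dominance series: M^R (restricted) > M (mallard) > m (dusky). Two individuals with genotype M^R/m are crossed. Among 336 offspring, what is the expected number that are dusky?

Cross: M^R/m × M^R/m
Allele dominance: M^R > M > m
Offspring genotypes: 1 M^R/M^R, 2 M^R/m, 1 m/m
Phenotype counts: 3 restricted, 1 dusky
dusky: 1 out of 4 → fraction 1/4
Expected count = 1/4 × 336 = 84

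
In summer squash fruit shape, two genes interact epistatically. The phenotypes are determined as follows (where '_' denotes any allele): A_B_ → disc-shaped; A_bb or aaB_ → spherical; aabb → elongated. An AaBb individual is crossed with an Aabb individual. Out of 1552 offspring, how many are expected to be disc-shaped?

Cross: AaBb × Aabb — consider each gene separately:
A gene: Aa × Aa → 1 AA, 2 Aa, 1 aa → 3 A_ : 1 aa (out of 4)
B gene: Bb × bb → 2 Bb, 2 bb → 2 B_ : 2 bb (out of 4)
Genotype classes (out of 4 × 4 = 16): A_B_ = 3×2 = 6; A_bb = 3×2 = 6; aaB_ = 1×2 = 2; aabb = 1×2 = 2
Apply the phenotype rules: A_B_ (6) → disc-shaped; A_bb (6) + aaB_ (2) → spherical; aabb (2) → elongated
Phenotype counts (out of 16): 6 disc-shaped, 8 spherical, 2 elongated
disc-shaped: 6 out of 16 → fraction 3/8
Expected count = 3/8 × 1552 = 582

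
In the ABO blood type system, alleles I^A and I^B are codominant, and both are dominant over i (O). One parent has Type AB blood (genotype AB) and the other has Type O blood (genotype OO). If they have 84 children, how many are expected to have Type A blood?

Cross: AB × OO
Possible offspring genotypes: 2 AO, 2 BO
Blood type counts: 2 Type A, 2 Type B
Probability of Type A: 2/4 = 1/2
Expected count = 1/2 × 84 = 42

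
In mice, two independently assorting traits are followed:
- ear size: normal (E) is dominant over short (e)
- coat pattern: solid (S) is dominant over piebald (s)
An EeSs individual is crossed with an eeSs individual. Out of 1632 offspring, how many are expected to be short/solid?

Dihybrid cross EeSs × eeSs — consider each gene separately:
ear size: Ee × ee → 2 Ee, 2 ee → 2 E_ : 2 ee (out of 4)
coat pattern: Ss × Ss → 1 SS, 2 Ss, 1 ss → 3 S_ : 1 ss (out of 4)
Combine (counts out of 4 × 4 = 16): normal/solid (E_S_) = 2×3 = 6; normal/piebald (E_ss) = 2×1 = 2; short/solid (eeS_) = 2×3 = 6; short/piebald (eess) = 2×1 = 2
Phenotype counts (out of 16): 6 normal/solid, 2 normal/piebald, 6 short/solid, 2 short/piebald
short/solid: 6 out of 16 → fraction 3/8
Expected count = 3/8 × 1632 = 612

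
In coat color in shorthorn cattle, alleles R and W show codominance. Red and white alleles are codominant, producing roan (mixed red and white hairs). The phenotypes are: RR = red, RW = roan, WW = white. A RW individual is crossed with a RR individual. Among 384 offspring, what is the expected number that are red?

Punnett square for RW × RR:
Offspring genotypes: 2 RR, 2 RW
Phenotype counts: 2 red, 2 roan
red: 2 out of 4 → fraction 1/2
Expected count = 1/2 × 384 = 192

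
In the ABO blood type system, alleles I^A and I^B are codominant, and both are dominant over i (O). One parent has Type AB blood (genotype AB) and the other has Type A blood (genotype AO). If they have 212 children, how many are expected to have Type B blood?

Cross: AB × AO
Possible offspring genotypes: 1 AA, 1 AO, 1 AB, 1 BO
Blood type counts: 2 Type A, 1 Type AB, 1 Type B
Probability of Type B: 1/4
Expected count = 1/4 × 212 = 53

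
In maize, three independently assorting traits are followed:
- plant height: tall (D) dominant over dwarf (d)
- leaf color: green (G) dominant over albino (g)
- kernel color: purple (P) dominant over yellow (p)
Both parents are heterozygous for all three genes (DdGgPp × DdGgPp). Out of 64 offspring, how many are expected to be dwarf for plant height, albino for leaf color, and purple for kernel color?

Trihybrid cross: DdGgPp × DdGgPp
Each trait segregates independently with a 3:1 phenotypic ratio, so each gene contributes 3/4 (dominant) or 1/4 (recessive).
Target: dwarf (plant height), albino (leaf color), purple (kernel color)
Probability = product of independent per-trait probabilities
= 1/4 × 1/4 × 3/4 = 3/64
Expected count = 3/64 × 64 = 3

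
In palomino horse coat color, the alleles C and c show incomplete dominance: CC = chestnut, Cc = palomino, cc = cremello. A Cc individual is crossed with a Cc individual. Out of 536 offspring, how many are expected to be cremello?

Punnett square for Cc × Cc:
Offspring genotypes: 1 CC, 2 Cc, 1 cc
Phenotype counts: 1 chestnut, 2 palomino, 1 cremello
cremello: 1 out of 4 → fraction 1/4
Expected count = 1/4 × 536 = 134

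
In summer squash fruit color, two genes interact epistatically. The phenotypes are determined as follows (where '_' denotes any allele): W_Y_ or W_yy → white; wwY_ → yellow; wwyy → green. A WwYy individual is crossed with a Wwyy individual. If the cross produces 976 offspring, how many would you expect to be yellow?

Cross: WwYy × Wwyy — consider each gene separately:
W gene: Ww × Ww → 1 WW, 2 Ww, 1 ww → 3 W_ : 1 ww (out of 4)
Y gene: Yy × yy → 2 Yy, 2 yy → 2 Y_ : 2 yy (out of 4)
Genotype classes (out of 4 × 4 = 16): W_Y_ = 3×2 = 6; W_yy = 3×2 = 6; wwY_ = 1×2 = 2; wwyy = 1×2 = 2
Apply the phenotype rules: W_Y_ (6) + W_yy (6) → white; wwY_ (2) → yellow; wwyy (2) → green
Phenotype counts (out of 16): 12 white, 2 yellow, 2 green
yellow: 2 out of 16 → fraction 1/8
Expected count = 1/8 × 976 = 122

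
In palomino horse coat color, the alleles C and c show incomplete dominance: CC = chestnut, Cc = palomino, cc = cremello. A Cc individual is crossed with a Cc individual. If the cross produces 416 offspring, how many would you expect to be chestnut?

Punnett square for Cc × Cc:
Offspring genotypes: 1 CC, 2 Cc, 1 cc
Phenotype counts: 1 chestnut, 2 palomino, 1 cremello
chestnut: 1 out of 4 → fraction 1/4
Expected count = 1/4 × 416 = 104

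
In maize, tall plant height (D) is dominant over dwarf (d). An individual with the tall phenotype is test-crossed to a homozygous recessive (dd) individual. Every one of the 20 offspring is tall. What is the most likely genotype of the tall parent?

Test cross: ? × dd
All offspring are tall.
If the unknown parent were heterozygous (Dd), about half of 20 offspring would be dwarf; none are. The unknown parent is most likely homozygous dominant (DD).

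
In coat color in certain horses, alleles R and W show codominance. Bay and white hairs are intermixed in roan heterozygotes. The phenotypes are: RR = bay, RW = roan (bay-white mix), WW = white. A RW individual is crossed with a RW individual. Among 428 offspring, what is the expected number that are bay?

Punnett square for RW × RW:
Offspring genotypes: 1 RR, 2 RW, 1 WW
Phenotype counts: 1 bay, 2 roan (bay-white mix), 1 white
bay: 1 out of 4 → fraction 1/4
Expected count = 1/4 × 428 = 107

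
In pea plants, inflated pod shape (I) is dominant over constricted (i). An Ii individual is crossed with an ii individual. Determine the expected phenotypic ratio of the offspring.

Punnett square for Ii × ii:
Offspring genotypes: 2 Ii, 2 ii
inflated: 2, constricted: 2
Ratio: 1:1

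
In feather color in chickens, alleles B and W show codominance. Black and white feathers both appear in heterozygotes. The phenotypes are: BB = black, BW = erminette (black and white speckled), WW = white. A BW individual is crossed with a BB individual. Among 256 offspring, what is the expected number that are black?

Punnett square for BW × BB:
Offspring genotypes: 2 BB, 2 BW
Phenotype counts: 2 black, 2 erminette (black and white speckled)
black: 2 out of 4 → fraction 1/2
Expected count = 1/2 × 256 = 128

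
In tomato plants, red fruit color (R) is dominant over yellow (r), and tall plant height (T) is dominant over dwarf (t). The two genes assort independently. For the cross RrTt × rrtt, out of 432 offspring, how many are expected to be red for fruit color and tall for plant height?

Dihybrid cross RrTt × rrtt — consider each gene separately:
fruit color: Rr × rr → 2 Rr, 2 rr → 2 R_ : 2 rr (out of 4)
plant height: Tt × tt → 2 Tt, 2 tt → 2 T_ : 2 tt (out of 4)
Looking for: red (R_) and tall (T_)
P(red) = 2/4, P(tall) = 2/4
P(both) = 2/4 × 2/4 = 4/16 = 1/4
Expected count = 1/4 × 432 = 108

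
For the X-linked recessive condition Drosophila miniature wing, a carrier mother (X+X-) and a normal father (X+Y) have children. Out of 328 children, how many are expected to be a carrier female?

Cross: X+X- × X+Y
Offspring: 1 X+X+, 1 X+Y, 1 X+X-, 1 X-Y
Probability of a carrier female: 1/4
Expected count = 1/4 × 328 = 82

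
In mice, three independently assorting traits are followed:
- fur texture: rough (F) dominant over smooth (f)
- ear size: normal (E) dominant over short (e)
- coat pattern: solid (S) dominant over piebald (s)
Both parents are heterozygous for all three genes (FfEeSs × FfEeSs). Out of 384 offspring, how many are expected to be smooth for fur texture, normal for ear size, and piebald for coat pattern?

Trihybrid cross: FfEeSs × FfEeSs
Each trait segregates independently with a 3:1 phenotypic ratio, so each gene contributes 3/4 (dominant) or 1/4 (recessive).
Target: smooth (fur texture), normal (ear size), piebald (coat pattern)
Probability = product of independent per-trait probabilities
= 1/4 × 3/4 × 1/4 = 3/64
Expected count = 3/64 × 384 = 18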